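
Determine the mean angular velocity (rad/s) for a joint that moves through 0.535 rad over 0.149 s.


omega = delta_theta / delta_t
omega = 0.535 / 0.149
omega = 3.5906


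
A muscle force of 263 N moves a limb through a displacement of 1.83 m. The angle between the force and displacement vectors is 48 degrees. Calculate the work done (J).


W = F * d * cos(theta)
theta = 48 deg = 0.8378 rad
cos(theta) = 0.6691
W = 263 * 1.83 * 0.6691
W = 322.0459


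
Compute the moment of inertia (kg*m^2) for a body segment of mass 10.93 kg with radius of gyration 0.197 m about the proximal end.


I = m * k^2
I = 10.93 * 0.197^2
k^2 = 0.0388
I = 0.4242


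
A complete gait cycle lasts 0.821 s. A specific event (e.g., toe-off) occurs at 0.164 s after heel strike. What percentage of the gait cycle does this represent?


pct = (event_time / cycle_time) * 100
pct = (0.164 / 0.821) * 100
ratio = 0.1998
pct = 19.9756


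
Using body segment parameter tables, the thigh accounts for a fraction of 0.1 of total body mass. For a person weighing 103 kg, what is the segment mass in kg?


m_segment = body_mass * fraction
m_segment = 103 * 0.1
m_segment = 10.3000


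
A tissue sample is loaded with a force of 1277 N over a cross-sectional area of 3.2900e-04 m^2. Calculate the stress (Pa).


stress = F / A
stress = 1277 / 3.2900e-04
stress = 3.8815e+06


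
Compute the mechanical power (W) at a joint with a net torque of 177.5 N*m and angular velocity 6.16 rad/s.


P = M * omega
P = 177.5 * 6.16
P = 1093.4000


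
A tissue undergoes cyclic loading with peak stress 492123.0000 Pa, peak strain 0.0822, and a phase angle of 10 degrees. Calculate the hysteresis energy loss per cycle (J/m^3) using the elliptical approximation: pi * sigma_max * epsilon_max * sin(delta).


E_loss = pi * sigma_max * epsilon_max * sin(delta)
delta = 10 deg = 0.1745 rad
sin(delta) = 0.1736
E_loss = pi * 492123.0000 * 0.0822 * 0.1736
E_loss = 22068.1325


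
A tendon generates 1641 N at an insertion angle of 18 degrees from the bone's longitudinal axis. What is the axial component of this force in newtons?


F_eff = F_tendon * cos(theta)
theta = 18 deg = 0.3142 rad
cos(theta) = 0.9511
F_eff = 1641 * 0.9511
F_eff = 1560.6837


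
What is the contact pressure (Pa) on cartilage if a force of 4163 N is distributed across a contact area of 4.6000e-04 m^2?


P = F / A
P = 4163 / 4.6000e-04
P = 9.0500e+06


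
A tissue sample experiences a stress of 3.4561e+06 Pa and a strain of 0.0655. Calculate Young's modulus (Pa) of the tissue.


E = stress / strain
E = 3.4561e+06 / 0.0655
E = 5.2765e+07


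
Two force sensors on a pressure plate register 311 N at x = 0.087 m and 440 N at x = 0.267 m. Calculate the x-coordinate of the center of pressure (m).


COP_x = (F1*x1 + F2*x2) / (F1 + F2)
COP_x = (311*0.087 + 440*0.267) / (311 + 440)
Numerator = 144.5370
Denominator = 751
COP_x = 0.1925


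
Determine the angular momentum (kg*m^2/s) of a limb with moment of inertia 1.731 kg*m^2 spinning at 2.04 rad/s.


L = I * omega
L = 1.731 * 2.04
L = 3.5312


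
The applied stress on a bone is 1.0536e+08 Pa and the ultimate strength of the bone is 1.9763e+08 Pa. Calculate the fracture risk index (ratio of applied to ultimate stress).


FRI = applied / ultimate
FRI = 1.0536e+08 / 1.9763e+08
FRI = 0.5331


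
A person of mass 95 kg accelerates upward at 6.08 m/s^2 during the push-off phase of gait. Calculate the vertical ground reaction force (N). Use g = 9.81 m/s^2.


GRF = m * (g + a)
GRF = 95 * (9.81 + 6.08)
GRF = 95 * 15.8900
GRF = 1509.5500


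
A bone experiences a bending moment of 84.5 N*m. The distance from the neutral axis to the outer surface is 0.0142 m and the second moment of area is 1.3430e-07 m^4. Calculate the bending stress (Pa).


sigma = M * c / I
sigma = 84.5 * 0.0142 / 1.3430e-07
M * c = 1.1999
sigma = 8.9345e+06


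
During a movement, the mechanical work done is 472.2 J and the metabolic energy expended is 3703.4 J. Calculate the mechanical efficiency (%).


eta = (W_mech / E_meta) * 100
eta = (472.2 / 3703.4) * 100
ratio = 0.1275
eta = 12.7504


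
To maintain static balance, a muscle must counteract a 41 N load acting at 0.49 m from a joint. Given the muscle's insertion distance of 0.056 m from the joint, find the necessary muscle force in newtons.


F_muscle = W * d_load / d_muscle
F_muscle = 41 * 0.49 / 0.056
Numerator = 20.0900
F_muscle = 358.7500


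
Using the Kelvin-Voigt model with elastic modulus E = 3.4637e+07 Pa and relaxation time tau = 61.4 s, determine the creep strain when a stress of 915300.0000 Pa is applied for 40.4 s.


epsilon(t) = (sigma/E) * (1 - exp(-t/tau))
sigma/E = 915300.0000 / 3.4637e+07 = 0.0264
exp(-t/tau) = exp(-40.4 / 61.4) = 0.5179
epsilon = 0.0264 * (1 - 0.5179)
epsilon = 0.0127


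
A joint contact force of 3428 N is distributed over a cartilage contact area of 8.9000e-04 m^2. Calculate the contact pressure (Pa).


P = F / A
P = 3428 / 8.9000e-04
P = 3.8517e+06


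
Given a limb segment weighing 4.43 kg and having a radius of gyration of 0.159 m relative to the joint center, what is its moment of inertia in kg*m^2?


I = m * k^2
I = 4.43 * 0.159^2
k^2 = 0.0253
I = 0.1120


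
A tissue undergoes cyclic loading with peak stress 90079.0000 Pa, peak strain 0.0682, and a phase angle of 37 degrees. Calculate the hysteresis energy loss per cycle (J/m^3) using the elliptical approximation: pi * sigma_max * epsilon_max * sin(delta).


E_loss = pi * sigma_max * epsilon_max * sin(delta)
delta = 37 deg = 0.6458 rad
sin(delta) = 0.6018
E_loss = pi * 90079.0000 * 0.0682 * 0.6018
E_loss = 11615.0432


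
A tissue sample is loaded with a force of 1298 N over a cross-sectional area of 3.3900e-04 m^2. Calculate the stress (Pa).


stress = F / A
stress = 1298 / 3.3900e-04
stress = 3.8289e+06


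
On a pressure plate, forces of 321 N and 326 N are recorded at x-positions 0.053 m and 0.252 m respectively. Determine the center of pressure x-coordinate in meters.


COP_x = (F1*x1 + F2*x2) / (F1 + F2)
COP_x = (321*0.053 + 326*0.252) / (321 + 326)
Numerator = 99.1650
Denominator = 647
COP_x = 0.1533


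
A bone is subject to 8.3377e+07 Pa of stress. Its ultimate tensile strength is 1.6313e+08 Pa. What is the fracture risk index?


FRI = applied / ultimate
FRI = 8.3377e+07 / 1.6313e+08
FRI = 0.5111


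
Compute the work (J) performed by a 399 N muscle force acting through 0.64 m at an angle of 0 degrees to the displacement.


W = F * d * cos(theta)
theta = 0 deg = 0.0000 rad
cos(theta) = 1.0000
W = 399 * 0.64 * 1.0000
W = 255.3600


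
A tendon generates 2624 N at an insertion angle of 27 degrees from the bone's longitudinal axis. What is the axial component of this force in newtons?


F_eff = F_tendon * cos(theta)
theta = 27 deg = 0.4712 rad
cos(theta) = 0.8910
F_eff = 2624 * 0.8910
F_eff = 2338.0011


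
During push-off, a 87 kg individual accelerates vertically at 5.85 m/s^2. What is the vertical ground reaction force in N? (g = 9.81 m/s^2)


GRF = m * (g + a)
GRF = 87 * (9.81 + 5.85)
GRF = 87 * 15.6600
GRF = 1362.4200


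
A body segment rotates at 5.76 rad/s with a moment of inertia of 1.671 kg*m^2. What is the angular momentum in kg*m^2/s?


L = I * omega
L = 1.671 * 5.76
L = 9.6250


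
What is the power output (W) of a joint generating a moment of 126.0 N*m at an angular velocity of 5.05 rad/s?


P = M * omega
P = 126.0 * 5.05
P = 636.3000


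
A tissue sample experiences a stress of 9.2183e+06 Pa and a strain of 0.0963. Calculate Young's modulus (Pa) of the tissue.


E = stress / strain
E = 9.2183e+06 / 0.0963
E = 9.5725e+07


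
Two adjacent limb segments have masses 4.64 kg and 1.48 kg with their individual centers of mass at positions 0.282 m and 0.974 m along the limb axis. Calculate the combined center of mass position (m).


COM = (m1*x1 + m2*x2) / (m1 + m2)
COM = (4.64*0.282 + 1.48*0.974) / (4.64 + 1.48)
Numerator = 2.7500
Denominator = 6.1200
COM = 0.4493


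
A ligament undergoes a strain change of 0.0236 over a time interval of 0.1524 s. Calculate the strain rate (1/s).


strain_rate = delta_strain / delta_t
strain_rate = 0.0236 / 0.1524
strain_rate = 0.1549


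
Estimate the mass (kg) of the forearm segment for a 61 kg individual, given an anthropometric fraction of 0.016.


m_segment = body_mass * fraction
m_segment = 61 * 0.016
m_segment = 0.9760


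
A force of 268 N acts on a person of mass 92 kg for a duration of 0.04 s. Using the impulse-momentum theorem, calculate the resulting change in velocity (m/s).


J = F * dt = 268 * 0.04 = 10.7200 N*s
delta_v = J / m
delta_v = 10.7200 / 92
delta_v = 0.1165


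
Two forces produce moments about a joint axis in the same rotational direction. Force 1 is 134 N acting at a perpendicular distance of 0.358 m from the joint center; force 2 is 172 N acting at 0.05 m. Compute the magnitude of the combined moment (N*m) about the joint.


M = F1 * d1 + F2 * d2
M = 134 * 0.358 + 172 * 0.05
M = 47.9720 + 8.6000
M = 56.5720


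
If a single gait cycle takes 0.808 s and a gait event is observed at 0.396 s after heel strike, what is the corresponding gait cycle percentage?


pct = (event_time / cycle_time) * 100
pct = (0.396 / 0.808) * 100
ratio = 0.4901
pct = 49.0099


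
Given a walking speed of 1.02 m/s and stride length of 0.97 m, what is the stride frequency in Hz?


f = v / stride_length
f = 1.02 / 0.97
f = 1.0515


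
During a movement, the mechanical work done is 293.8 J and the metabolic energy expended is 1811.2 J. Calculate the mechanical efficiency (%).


eta = (W_mech / E_meta) * 100
eta = (293.8 / 1811.2) * 100
ratio = 0.1622
eta = 16.2213


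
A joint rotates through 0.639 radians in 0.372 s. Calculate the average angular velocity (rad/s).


omega = delta_theta / delta_t
omega = 0.639 / 0.372
omega = 1.7177


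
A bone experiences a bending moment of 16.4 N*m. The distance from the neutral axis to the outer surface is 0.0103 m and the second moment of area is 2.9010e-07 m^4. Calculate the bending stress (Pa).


sigma = M * c / I
sigma = 16.4 * 0.0103 / 2.9010e-07
M * c = 0.1689
sigma = 582281.9717


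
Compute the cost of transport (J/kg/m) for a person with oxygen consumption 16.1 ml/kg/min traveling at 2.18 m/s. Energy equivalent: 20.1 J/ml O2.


Power per kg = VO2 * 20.1 / 60
Power per kg = 16.1 * 20.1 / 60 = 5.3935 W/kg
Cost = power_per_kg / speed
Cost = 5.3935 / 2.18
Cost = 2.4741


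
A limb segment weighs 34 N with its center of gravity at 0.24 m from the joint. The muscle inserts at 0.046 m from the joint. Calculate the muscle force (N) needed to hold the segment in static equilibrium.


F_muscle = W * d_load / d_muscle
F_muscle = 34 * 0.24 / 0.046
Numerator = 8.1600
F_muscle = 177.3913


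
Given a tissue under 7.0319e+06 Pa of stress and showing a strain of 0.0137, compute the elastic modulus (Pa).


E = stress / strain
E = 7.0319e+06 / 0.0137
E = 5.1328e+08


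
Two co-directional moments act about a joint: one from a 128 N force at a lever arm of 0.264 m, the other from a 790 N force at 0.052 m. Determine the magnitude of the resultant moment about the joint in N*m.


M = F1 * d1 + F2 * d2
M = 128 * 0.264 + 790 * 0.052
M = 33.7920 + 41.0800
M = 74.8720


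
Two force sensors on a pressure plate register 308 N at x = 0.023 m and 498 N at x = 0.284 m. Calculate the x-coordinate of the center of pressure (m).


COP_x = (F1*x1 + F2*x2) / (F1 + F2)
COP_x = (308*0.023 + 498*0.284) / (308 + 498)
Numerator = 148.5160
Denominator = 806
COP_x = 0.1843


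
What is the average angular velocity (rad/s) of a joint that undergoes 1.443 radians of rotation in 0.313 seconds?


omega = delta_theta / delta_t
omega = 1.443 / 0.313
omega = 4.6102


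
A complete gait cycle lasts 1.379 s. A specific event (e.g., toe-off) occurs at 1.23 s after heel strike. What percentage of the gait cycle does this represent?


pct = (event_time / cycle_time) * 100
pct = (1.23 / 1.379) * 100
ratio = 0.8920
pct = 89.1951


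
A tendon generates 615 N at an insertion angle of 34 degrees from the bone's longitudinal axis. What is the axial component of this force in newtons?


F_eff = F_tendon * cos(theta)
theta = 34 deg = 0.5934 rad
cos(theta) = 0.8290
F_eff = 615 * 0.8290
F_eff = 509.8581


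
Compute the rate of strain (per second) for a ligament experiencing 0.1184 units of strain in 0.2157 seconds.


strain_rate = delta_strain / delta_t
strain_rate = 0.1184 / 0.2157
strain_rate = 0.5489


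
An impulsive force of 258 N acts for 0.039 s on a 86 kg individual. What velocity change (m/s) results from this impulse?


J = F * dt = 258 * 0.039 = 10.0620 N*s
delta_v = J / m
delta_v = 10.0620 / 86
delta_v = 0.1170


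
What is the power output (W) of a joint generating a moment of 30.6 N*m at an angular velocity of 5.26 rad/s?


P = M * omega
P = 30.6 * 5.26
P = 160.9560


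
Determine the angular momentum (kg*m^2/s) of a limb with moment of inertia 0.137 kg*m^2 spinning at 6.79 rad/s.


L = I * omega
L = 0.137 * 6.79
L = 0.9302


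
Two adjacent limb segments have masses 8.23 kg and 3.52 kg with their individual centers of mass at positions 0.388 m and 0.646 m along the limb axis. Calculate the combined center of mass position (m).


COM = (m1*x1 + m2*x2) / (m1 + m2)
COM = (8.23*0.388 + 3.52*0.646) / (8.23 + 3.52)
Numerator = 5.4672
Denominator = 11.7500
COM = 0.4653


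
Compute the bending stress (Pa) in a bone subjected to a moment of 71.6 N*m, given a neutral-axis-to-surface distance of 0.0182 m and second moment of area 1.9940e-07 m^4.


sigma = M * c / I
sigma = 71.6 * 0.0182 / 1.9940e-07
M * c = 1.3031
sigma = 6.5352e+06


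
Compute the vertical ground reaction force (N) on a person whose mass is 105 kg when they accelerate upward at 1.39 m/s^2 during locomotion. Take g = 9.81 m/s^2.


GRF = m * (g + a)
GRF = 105 * (9.81 + 1.39)
GRF = 105 * 11.2000
GRF = 1176.0000


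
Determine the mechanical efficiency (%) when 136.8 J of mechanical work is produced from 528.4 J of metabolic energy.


eta = (W_mech / E_meta) * 100
eta = (136.8 / 528.4) * 100
ratio = 0.2589
eta = 25.8895


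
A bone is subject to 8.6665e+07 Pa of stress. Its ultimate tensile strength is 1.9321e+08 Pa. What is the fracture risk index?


FRI = applied / ultimate
FRI = 8.6665e+07 / 1.9321e+08
FRI = 0.4486


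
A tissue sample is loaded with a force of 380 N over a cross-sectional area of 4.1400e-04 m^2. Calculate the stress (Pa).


stress = F / A
stress = 380 / 4.1400e-04
stress = 917874.3961


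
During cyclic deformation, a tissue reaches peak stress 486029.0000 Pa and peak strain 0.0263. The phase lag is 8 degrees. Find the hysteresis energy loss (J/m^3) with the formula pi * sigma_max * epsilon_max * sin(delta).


E_loss = pi * sigma_max * epsilon_max * sin(delta)
delta = 8 deg = 0.1396 rad
sin(delta) = 0.1392
E_loss = pi * 486029.0000 * 0.0263 * 0.1392
E_loss = 5588.8584


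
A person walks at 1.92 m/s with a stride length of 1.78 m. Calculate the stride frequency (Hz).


f = v / stride_length
f = 1.92 / 1.78
f = 1.0787


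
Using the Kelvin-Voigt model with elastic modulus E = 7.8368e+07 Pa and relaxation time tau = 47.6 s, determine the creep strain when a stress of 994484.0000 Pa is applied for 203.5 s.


epsilon(t) = (sigma/E) * (1 - exp(-t/tau))
sigma/E = 994484.0000 / 7.8368e+07 = 0.0127
exp(-t/tau) = exp(-203.5 / 47.6) = 0.0139
epsilon = 0.0127 * (1 - 0.0139)
epsilon = 0.0125


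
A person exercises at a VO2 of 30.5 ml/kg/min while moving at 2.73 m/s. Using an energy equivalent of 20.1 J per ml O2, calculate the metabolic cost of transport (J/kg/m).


Power per kg = VO2 * 20.1 / 60
Power per kg = 30.5 * 20.1 / 60 = 10.2175 W/kg
Cost = power_per_kg / speed
Cost = 10.2175 / 2.73
Cost = 3.7427


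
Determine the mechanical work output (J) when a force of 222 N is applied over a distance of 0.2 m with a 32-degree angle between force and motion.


W = F * d * cos(theta)
theta = 32 deg = 0.5585 rad
cos(theta) = 0.8480
W = 222 * 0.2 * 0.8480
W = 37.6533


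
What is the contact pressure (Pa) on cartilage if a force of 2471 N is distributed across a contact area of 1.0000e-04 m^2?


P = F / A
P = 2471 / 1.0000e-04
P = 2.4710e+07


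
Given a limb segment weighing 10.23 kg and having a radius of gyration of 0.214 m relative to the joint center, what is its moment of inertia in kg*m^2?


I = m * k^2
I = 10.23 * 0.214^2
k^2 = 0.0458
I = 0.4685


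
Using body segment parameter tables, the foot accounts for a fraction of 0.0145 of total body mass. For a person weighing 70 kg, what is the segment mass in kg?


m_segment = body_mass * fraction
m_segment = 70 * 0.0145
m_segment = 1.0150


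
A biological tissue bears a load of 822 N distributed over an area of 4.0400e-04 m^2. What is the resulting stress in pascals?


stress = F / A
stress = 822 / 4.0400e-04
stress = 2.0347e+06


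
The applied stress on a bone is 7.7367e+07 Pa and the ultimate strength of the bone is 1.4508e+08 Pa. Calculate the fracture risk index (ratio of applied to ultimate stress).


FRI = applied / ultimate
FRI = 7.7367e+07 / 1.4508e+08
FRI = 0.5333


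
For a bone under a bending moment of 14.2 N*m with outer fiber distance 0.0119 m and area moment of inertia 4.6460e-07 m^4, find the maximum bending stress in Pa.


sigma = M * c / I
sigma = 14.2 * 0.0119 / 4.6460e-07
M * c = 0.1690
sigma = 363710.7189


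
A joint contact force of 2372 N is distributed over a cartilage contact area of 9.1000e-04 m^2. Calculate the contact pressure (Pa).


P = F / A
P = 2372 / 9.1000e-04
P = 2.6066e+06


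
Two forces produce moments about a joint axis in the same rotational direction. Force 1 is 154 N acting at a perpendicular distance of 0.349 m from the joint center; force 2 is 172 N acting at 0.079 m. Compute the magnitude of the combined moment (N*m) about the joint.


M = F1 * d1 + F2 * d2
M = 154 * 0.349 + 172 * 0.079
M = 53.7460 + 13.5880
M = 67.3340


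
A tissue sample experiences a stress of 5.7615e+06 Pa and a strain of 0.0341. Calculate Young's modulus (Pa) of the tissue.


E = stress / strain
E = 5.7615e+06 / 0.0341
E = 1.6896e+08


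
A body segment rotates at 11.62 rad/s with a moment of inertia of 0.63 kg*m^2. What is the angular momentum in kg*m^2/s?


L = I * omega
L = 0.63 * 11.62
L = 7.3206


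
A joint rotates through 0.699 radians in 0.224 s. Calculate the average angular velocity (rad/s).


omega = delta_theta / delta_t
omega = 0.699 / 0.224
omega = 3.1205


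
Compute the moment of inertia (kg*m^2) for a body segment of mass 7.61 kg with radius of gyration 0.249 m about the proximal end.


I = m * k^2
I = 7.61 * 0.249^2
k^2 = 0.0620
I = 0.4718


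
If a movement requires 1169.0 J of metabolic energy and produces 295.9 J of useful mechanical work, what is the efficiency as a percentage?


eta = (W_mech / E_meta) * 100
eta = (295.9 / 1169.0) * 100
ratio = 0.2531
eta = 25.3122


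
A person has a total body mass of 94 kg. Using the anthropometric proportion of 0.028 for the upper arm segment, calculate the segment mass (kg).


m_segment = body_mass * fraction
m_segment = 94 * 0.028
m_segment = 2.6320


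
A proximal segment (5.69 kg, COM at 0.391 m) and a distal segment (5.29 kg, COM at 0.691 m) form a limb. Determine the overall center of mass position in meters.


COM = (m1*x1 + m2*x2) / (m1 + m2)
COM = (5.69*0.391 + 5.29*0.691) / (5.69 + 5.29)
Numerator = 5.8802
Denominator = 10.9800
COM = 0.5355


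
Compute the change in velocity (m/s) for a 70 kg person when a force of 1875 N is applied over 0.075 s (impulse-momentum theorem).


J = F * dt = 1875 * 0.075 = 140.6250 N*s
delta_v = J / m
delta_v = 140.6250 / 70
delta_v = 2.0089


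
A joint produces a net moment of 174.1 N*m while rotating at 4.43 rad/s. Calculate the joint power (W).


P = M * omega
P = 174.1 * 4.43
P = 771.2630


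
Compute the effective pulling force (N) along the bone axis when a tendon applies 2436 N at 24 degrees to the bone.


F_eff = F_tendon * cos(theta)
theta = 24 deg = 0.4189 rad
cos(theta) = 0.9135
F_eff = 2436 * 0.9135
F_eff = 2225.3967


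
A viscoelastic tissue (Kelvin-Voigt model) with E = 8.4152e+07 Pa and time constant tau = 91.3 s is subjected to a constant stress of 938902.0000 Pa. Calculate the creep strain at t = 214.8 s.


epsilon(t) = (sigma/E) * (1 - exp(-t/tau))
sigma/E = 938902.0000 / 8.4152e+07 = 0.0112
exp(-t/tau) = exp(-214.8 / 91.3) = 0.0951
epsilon = 0.0112 * (1 - 0.0951)
epsilon = 0.0101


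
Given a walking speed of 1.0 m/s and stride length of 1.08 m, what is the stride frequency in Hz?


f = v / stride_length
f = 1.0 / 1.08
f = 0.9259


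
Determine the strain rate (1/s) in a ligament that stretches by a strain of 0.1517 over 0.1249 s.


strain_rate = delta_strain / delta_t
strain_rate = 0.1517 / 0.1249
strain_rate = 1.2146


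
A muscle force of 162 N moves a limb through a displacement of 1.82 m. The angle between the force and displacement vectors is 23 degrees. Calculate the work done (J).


W = F * d * cos(theta)
theta = 23 deg = 0.4014 rad
cos(theta) = 0.9205
W = 162 * 1.82 * 0.9205
W = 271.4017


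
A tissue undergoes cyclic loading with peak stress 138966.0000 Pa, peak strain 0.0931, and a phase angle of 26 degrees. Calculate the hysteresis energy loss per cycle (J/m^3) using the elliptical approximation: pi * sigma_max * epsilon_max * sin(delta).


E_loss = pi * sigma_max * epsilon_max * sin(delta)
delta = 26 deg = 0.4538 rad
sin(delta) = 0.4384
E_loss = pi * 138966.0000 * 0.0931 * 0.4384
E_loss = 17817.6356


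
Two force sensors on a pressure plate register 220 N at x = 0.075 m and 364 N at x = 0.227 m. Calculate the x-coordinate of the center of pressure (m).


COP_x = (F1*x1 + F2*x2) / (F1 + F2)
COP_x = (220*0.075 + 364*0.227) / (220 + 364)
Numerator = 99.1280
Denominator = 584
COP_x = 0.1697


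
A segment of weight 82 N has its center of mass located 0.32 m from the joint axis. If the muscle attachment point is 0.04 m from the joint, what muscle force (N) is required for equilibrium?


F_muscle = W * d_load / d_muscle
F_muscle = 82 * 0.32 / 0.04
Numerator = 26.2400
F_muscle = 656.0000


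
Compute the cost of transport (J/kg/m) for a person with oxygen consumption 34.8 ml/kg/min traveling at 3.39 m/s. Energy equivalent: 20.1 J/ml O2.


Power per kg = VO2 * 20.1 / 60
Power per kg = 34.8 * 20.1 / 60 = 11.6580 W/kg
Cost = power_per_kg / speed
Cost = 11.6580 / 3.39
Cost = 3.4389


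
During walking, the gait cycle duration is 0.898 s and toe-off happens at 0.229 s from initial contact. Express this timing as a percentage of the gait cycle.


pct = (event_time / cycle_time) * 100
pct = (0.229 / 0.898) * 100
ratio = 0.2550
pct = 25.5011


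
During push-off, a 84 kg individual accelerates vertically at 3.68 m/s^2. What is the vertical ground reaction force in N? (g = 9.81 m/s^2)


GRF = m * (g + a)
GRF = 84 * (9.81 + 3.68)
GRF = 84 * 13.4900
GRF = 1133.1600


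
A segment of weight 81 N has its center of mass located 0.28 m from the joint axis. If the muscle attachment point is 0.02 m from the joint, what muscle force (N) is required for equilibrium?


F_muscle = W * d_load / d_muscle
F_muscle = 81 * 0.28 / 0.02
Numerator = 22.6800
F_muscle = 1134.0000


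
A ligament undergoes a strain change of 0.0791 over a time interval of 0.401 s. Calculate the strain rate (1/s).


strain_rate = delta_strain / delta_t
strain_rate = 0.0791 / 0.401
strain_rate = 0.1973


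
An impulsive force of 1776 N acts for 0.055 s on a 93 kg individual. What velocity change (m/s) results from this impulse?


J = F * dt = 1776 * 0.055 = 97.6800 N*s
delta_v = J / m
delta_v = 97.6800 / 93
delta_v = 1.0503


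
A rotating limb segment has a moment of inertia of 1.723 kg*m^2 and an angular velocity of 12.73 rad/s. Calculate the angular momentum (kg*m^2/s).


L = I * omega
L = 1.723 * 12.73
L = 21.9338


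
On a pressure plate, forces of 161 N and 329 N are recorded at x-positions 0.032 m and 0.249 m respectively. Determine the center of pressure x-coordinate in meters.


COP_x = (F1*x1 + F2*x2) / (F1 + F2)
COP_x = (161*0.032 + 329*0.249) / (161 + 329)
Numerator = 87.0730
Denominator = 490
COP_x = 0.1777


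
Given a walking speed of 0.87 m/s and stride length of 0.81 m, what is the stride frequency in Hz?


f = v / stride_length
f = 0.87 / 0.81
f = 1.0741


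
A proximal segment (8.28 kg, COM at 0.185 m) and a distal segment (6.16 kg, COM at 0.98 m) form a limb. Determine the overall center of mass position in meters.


COM = (m1*x1 + m2*x2) / (m1 + m2)
COM = (8.28*0.185 + 6.16*0.98) / (8.28 + 6.16)
Numerator = 7.5686
Denominator = 14.4400
COM = 0.5241


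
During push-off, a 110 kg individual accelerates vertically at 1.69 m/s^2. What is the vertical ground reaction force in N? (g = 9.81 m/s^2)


GRF = m * (g + a)
GRF = 110 * (9.81 + 1.69)
GRF = 110 * 11.5000
GRF = 1265.0000


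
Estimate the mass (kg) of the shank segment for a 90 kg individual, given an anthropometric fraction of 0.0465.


m_segment = body_mass * fraction
m_segment = 90 * 0.0465
m_segment = 4.1850


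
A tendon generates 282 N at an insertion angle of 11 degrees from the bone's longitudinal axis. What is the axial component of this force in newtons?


F_eff = F_tendon * cos(theta)
theta = 11 deg = 0.1920 rad
cos(theta) = 0.9816
F_eff = 282 * 0.9816
F_eff = 276.8189


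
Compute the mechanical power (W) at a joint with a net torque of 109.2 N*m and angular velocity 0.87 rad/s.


P = M * omega
P = 109.2 * 0.87
P = 95.0040


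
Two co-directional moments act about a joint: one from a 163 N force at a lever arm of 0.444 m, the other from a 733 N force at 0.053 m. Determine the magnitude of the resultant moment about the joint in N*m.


M = F1 * d1 + F2 * d2
M = 163 * 0.444 + 733 * 0.053
M = 72.3720 + 38.8490
M = 111.2210


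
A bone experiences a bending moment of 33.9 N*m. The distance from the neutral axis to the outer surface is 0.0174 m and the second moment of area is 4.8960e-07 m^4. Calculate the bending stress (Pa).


sigma = M * c / I
sigma = 33.9 * 0.0174 / 4.8960e-07
M * c = 0.5899
sigma = 1.2048e+06


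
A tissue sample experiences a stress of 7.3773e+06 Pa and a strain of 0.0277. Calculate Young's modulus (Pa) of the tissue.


E = stress / strain
E = 7.3773e+06 / 0.0277
E = 2.6633e+08


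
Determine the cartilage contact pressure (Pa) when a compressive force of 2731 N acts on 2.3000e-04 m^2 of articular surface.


P = F / A
P = 2731 / 2.3000e-04
P = 1.1874e+07


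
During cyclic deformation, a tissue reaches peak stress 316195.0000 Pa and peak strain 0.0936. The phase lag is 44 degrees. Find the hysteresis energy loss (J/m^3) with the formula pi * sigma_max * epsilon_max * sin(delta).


E_loss = pi * sigma_max * epsilon_max * sin(delta)
delta = 44 deg = 0.7679 rad
sin(delta) = 0.6947
E_loss = pi * 316195.0000 * 0.0936 * 0.6947
E_loss = 64588.0232


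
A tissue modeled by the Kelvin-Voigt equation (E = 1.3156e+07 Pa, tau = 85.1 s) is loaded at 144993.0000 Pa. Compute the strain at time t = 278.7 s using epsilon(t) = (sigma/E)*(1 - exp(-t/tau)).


epsilon(t) = (sigma/E) * (1 - exp(-t/tau))
sigma/E = 144993.0000 / 1.3156e+07 = 0.0110
exp(-t/tau) = exp(-278.7 / 85.1) = 0.0378
epsilon = 0.0110 * (1 - 0.0378)
epsilon = 0.0106


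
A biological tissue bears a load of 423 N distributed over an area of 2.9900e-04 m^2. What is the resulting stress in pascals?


stress = F / A
stress = 423 / 2.9900e-04
stress = 1.4147e+06


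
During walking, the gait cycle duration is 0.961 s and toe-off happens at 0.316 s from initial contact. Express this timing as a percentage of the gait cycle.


pct = (event_time / cycle_time) * 100
pct = (0.316 / 0.961) * 100
ratio = 0.3288
pct = 32.8824


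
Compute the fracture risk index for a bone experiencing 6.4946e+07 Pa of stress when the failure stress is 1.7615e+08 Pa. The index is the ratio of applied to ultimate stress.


FRI = applied / ultimate
FRI = 6.4946e+07 / 1.7615e+08
FRI = 0.3687


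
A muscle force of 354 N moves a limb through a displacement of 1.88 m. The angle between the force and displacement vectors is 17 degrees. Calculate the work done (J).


W = F * d * cos(theta)
theta = 17 deg = 0.2967 rad
cos(theta) = 0.9563
W = 354 * 1.88 * 0.9563
W = 636.4399


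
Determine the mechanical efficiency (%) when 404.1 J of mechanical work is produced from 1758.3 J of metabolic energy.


eta = (W_mech / E_meta) * 100
eta = (404.1 / 1758.3) * 100
ratio = 0.2298
eta = 22.9824


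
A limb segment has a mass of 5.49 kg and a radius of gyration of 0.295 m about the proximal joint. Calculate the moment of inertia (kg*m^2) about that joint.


I = m * k^2
I = 5.49 * 0.295^2
k^2 = 0.0870
I = 0.4778


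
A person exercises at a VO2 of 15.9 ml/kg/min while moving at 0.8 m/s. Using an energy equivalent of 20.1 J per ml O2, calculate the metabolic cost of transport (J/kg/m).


Power per kg = VO2 * 20.1 / 60
Power per kg = 15.9 * 20.1 / 60 = 5.3265 W/kg
Cost = power_per_kg / speed
Cost = 5.3265 / 0.8
Cost = 6.6581


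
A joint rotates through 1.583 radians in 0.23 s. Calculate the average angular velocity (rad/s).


omega = delta_theta / delta_t
omega = 1.583 / 0.23
omega = 6.8826


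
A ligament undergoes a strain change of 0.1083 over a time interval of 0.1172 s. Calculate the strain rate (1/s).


strain_rate = delta_strain / delta_t
strain_rate = 0.1083 / 0.1172
strain_rate = 0.9241


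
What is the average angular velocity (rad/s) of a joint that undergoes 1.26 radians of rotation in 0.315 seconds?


omega = delta_theta / delta_t
omega = 1.26 / 0.315
omega = 4.0000


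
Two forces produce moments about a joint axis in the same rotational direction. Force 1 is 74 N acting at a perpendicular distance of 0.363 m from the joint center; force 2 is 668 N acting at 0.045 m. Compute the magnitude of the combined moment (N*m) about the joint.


M = F1 * d1 + F2 * d2
M = 74 * 0.363 + 668 * 0.045
M = 26.8620 + 30.0600
M = 56.9220


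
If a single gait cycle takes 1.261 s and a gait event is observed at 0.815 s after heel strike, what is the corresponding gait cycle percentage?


pct = (event_time / cycle_time) * 100
pct = (0.815 / 1.261) * 100
ratio = 0.6463
pct = 64.6312


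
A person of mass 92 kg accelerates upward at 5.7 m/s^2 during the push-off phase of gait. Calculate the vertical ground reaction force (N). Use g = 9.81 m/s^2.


GRF = m * (g + a)
GRF = 92 * (9.81 + 5.7)
GRF = 92 * 15.5100
GRF = 1426.9200


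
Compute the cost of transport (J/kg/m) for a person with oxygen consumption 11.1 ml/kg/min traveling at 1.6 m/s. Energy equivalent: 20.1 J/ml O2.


Power per kg = VO2 * 20.1 / 60
Power per kg = 11.1 * 20.1 / 60 = 3.7185 W/kg
Cost = power_per_kg / speed
Cost = 3.7185 / 1.6
Cost = 2.3241


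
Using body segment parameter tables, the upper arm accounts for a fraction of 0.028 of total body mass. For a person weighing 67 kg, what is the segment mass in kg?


m_segment = body_mass * fraction
m_segment = 67 * 0.028
m_segment = 1.8760


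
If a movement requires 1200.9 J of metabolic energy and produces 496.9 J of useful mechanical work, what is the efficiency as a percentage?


eta = (W_mech / E_meta) * 100
eta = (496.9 / 1200.9) * 100
ratio = 0.4138
eta = 41.3773


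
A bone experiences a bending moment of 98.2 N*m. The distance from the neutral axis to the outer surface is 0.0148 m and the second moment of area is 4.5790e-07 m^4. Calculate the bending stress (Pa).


sigma = M * c / I
sigma = 98.2 * 0.0148 / 4.5790e-07
M * c = 1.4534
sigma = 3.1740e+06


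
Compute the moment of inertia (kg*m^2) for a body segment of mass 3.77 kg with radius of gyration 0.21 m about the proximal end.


I = m * k^2
I = 3.77 * 0.21^2
k^2 = 0.0441
I = 0.1663


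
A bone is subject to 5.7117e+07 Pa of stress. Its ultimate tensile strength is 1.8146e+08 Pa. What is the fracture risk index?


FRI = applied / ultimate
FRI = 5.7117e+07 / 1.8146e+08
FRI = 0.3148


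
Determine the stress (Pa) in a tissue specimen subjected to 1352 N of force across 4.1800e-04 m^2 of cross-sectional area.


stress = F / A
stress = 1352 / 4.1800e-04
stress = 3.2344e+06


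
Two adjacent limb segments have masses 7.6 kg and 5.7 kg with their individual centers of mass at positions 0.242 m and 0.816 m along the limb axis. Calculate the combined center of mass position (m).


COM = (m1*x1 + m2*x2) / (m1 + m2)
COM = (7.6*0.242 + 5.7*0.816) / (7.6 + 5.7)
Numerator = 6.4904
Denominator = 13.3000
COM = 0.4880


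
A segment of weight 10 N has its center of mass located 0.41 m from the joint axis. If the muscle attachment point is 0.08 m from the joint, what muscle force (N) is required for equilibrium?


F_muscle = W * d_load / d_muscle
F_muscle = 10 * 0.41 / 0.08
Numerator = 4.1000
F_muscle = 51.2500


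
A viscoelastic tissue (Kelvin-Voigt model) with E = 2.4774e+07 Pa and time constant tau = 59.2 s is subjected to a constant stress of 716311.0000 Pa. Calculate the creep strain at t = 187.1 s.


epsilon(t) = (sigma/E) * (1 - exp(-t/tau))
sigma/E = 716311.0000 / 2.4774e+07 = 0.0289
exp(-t/tau) = exp(-187.1 / 59.2) = 0.0424
epsilon = 0.0289 * (1 - 0.0424)
epsilon = 0.0277


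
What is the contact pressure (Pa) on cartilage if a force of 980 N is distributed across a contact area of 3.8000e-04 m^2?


P = F / A
P = 980 / 3.8000e-04
P = 2.5789e+06


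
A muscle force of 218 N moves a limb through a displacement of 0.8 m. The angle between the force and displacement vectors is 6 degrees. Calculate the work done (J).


W = F * d * cos(theta)
theta = 6 deg = 0.1047 rad
cos(theta) = 0.9945
W = 218 * 0.8 * 0.9945
W = 173.4446


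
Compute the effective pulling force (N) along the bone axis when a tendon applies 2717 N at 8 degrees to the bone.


F_eff = F_tendon * cos(theta)
theta = 8 deg = 0.1396 rad
cos(theta) = 0.9903
F_eff = 2717 * 0.9903
F_eff = 2690.5583


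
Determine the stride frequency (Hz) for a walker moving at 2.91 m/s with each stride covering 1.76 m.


f = v / stride_length
f = 2.91 / 1.76
f = 1.6534


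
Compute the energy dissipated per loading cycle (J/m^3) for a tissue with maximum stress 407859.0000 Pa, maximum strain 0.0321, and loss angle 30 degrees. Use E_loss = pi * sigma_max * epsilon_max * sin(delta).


E_loss = pi * sigma_max * epsilon_max * sin(delta)
delta = 30 deg = 0.5236 rad
sin(delta) = 0.5000
E_loss = pi * 407859.0000 * 0.0321 * 0.5000
E_loss = 20565.2958


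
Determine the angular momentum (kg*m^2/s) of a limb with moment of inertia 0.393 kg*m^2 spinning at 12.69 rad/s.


L = I * omega
L = 0.393 * 12.69
L = 4.9872


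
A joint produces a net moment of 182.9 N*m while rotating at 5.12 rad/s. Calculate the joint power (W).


P = M * omega
P = 182.9 * 5.12
P = 936.4480


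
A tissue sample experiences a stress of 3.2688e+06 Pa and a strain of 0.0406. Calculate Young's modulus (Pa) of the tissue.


E = stress / strain
E = 3.2688e+06 / 0.0406
E = 8.0512e+07


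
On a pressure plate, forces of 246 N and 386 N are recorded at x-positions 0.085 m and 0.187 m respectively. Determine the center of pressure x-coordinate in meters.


COP_x = (F1*x1 + F2*x2) / (F1 + F2)
COP_x = (246*0.085 + 386*0.187) / (246 + 386)
Numerator = 93.0920
Denominator = 632
COP_x = 0.1473


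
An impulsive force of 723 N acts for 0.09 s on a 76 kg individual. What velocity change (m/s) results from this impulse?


J = F * dt = 723 * 0.09 = 65.0700 N*s
delta_v = J / m
delta_v = 65.0700 / 76
delta_v = 0.8562


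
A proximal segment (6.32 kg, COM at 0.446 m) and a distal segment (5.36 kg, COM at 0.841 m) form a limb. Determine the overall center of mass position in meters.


COM = (m1*x1 + m2*x2) / (m1 + m2)
COM = (6.32*0.446 + 5.36*0.841) / (6.32 + 5.36)
Numerator = 7.3265
Denominator = 11.6800
COM = 0.6273


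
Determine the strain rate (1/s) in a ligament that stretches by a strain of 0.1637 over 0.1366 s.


strain_rate = delta_strain / delta_t
strain_rate = 0.1637 / 0.1366
strain_rate = 1.1984


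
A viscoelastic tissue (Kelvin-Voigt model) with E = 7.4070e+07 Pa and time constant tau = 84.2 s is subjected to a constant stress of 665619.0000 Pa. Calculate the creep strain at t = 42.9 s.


epsilon(t) = (sigma/E) * (1 - exp(-t/tau))
sigma/E = 665619.0000 / 7.4070e+07 = 0.0090
exp(-t/tau) = exp(-42.9 / 84.2) = 0.6008
epsilon = 0.0090 * (1 - 0.6008)
epsilon = 0.0036


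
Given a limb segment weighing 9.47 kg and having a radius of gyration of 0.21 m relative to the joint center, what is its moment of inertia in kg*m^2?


I = m * k^2
I = 9.47 * 0.21^2
k^2 = 0.0441
I = 0.4176


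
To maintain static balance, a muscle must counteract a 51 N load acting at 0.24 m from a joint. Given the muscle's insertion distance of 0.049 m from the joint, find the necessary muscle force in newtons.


F_muscle = W * d_load / d_muscle
F_muscle = 51 * 0.24 / 0.049
Numerator = 12.2400
F_muscle = 249.7959


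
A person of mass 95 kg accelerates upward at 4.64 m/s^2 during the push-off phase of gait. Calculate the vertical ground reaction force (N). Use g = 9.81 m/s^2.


GRF = m * (g + a)
GRF = 95 * (9.81 + 4.64)
GRF = 95 * 14.4500
GRF = 1372.7500


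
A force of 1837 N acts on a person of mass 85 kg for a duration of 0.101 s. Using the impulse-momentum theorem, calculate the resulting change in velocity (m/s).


J = F * dt = 1837 * 0.101 = 185.5370 N*s
delta_v = J / m
delta_v = 185.5370 / 85
delta_v = 2.1828


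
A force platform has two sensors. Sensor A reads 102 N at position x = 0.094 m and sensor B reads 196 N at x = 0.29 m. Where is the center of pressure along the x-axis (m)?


COP_x = (F1*x1 + F2*x2) / (F1 + F2)
COP_x = (102*0.094 + 196*0.29) / (102 + 196)
Numerator = 66.4280
Denominator = 298
COP_x = 0.2229


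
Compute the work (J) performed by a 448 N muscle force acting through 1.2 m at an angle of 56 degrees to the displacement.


W = F * d * cos(theta)
theta = 56 deg = 0.9774 rad
cos(theta) = 0.5592
W = 448 * 1.2 * 0.5592
W = 300.6221


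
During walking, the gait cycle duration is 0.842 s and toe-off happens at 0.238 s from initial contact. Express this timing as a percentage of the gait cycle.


pct = (event_time / cycle_time) * 100
pct = (0.238 / 0.842) * 100
ratio = 0.2827
pct = 28.2660


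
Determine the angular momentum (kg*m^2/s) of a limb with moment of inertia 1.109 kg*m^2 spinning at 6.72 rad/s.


L = I * omega
L = 1.109 * 6.72
L = 7.4525


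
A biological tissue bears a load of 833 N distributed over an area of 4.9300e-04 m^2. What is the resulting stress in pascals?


stress = F / A
stress = 833 / 4.9300e-04
stress = 1.6897e+06


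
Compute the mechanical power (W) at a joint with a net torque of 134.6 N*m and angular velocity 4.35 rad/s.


P = M * omega
P = 134.6 * 4.35
P = 585.5100


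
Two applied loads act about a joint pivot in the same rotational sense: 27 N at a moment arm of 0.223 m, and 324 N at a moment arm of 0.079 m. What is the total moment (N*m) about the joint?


M = F1 * d1 + F2 * d2
M = 27 * 0.223 + 324 * 0.079
M = 6.0210 + 25.5960
M = 31.6170


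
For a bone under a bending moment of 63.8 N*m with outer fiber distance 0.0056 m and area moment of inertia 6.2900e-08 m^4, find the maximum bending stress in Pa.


sigma = M * c / I
sigma = 63.8 * 0.0056 / 6.2900e-08
M * c = 0.3573
sigma = 5.6801e+06


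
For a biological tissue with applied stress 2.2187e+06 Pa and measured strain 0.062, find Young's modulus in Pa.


E = stress / strain
E = 2.2187e+06 / 0.062
E = 3.5785e+07
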